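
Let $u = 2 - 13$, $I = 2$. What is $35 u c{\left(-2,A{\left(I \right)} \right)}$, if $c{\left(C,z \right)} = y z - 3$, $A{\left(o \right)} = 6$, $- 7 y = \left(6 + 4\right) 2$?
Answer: $7755$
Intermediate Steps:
$y = - \frac{20}{7}$ ($y = - \frac{\left(6 + 4\right) 2}{7} = - \frac{10 \cdot 2}{7} = \left(- \frac{1}{7}\right) 20 = - \frac{20}{7} \approx -2.8571$)
$u = -11$ ($u = 2 - 13 = -11$)
$c{\left(C,z \right)} = -3 - \frac{20 z}{7}$ ($c{\left(C,z \right)} = - \frac{20 z}{7} - 3 = -3 - \frac{20 z}{7}$)
$35 u c{\left(-2,A{\left(I \right)} \right)} = 35 \left(-11\right) \left(-3 - \frac{120}{7}\right) = - 385 \left(-3 - \frac{120}{7}\right) = \left(-385\right) \left(- \frac{141}{7}\right) = 7755$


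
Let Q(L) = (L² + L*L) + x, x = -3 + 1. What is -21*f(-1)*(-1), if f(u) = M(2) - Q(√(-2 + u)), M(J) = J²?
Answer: 252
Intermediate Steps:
x = -2
Q(L) = -2 + 2*L² (Q(L) = (L² + L*L) - 2 = (L² + L²) - 2 = 2*L² - 2 = -2 + 2*L²)
f(u) = 10 - 2*u (f(u) = 2² - (-2 + 2*(√(-2 + u))²) = 4 - (-2 + 2*(-2 + u)) = 4 - (-2 + (-4 + 2*u)) = 4 - (-6 + 2*u) = 4 + (6 - 2*u) = 10 - 2*u)
-21*f(-1)*(-1) = -21*(10 - 2*(-1))*(-1) = -21*(10 + 2)*(-1) = -21*12*(-1) = -252*(-1) = 252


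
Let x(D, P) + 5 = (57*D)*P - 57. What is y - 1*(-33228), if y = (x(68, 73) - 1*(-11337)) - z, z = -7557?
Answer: 335008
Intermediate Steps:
x(D, P) = -62 + 57*D*P (x(D, P) = -5 + ((57*D)*P - 57) = -5 + (57*D*P - 57) = -5 + (-57 + 57*D*P) = -62 + 57*D*P)
y = 301780 (y = ((-62 + 57*68*73) - 1*(-11337)) - 1*(-7557) = ((-62 + 282948) + 11337) + 7557 = (282886 + 11337) + 7557 = 294223 + 7557 = 301780)
y - 1*(-33228) = 301780 - 1*(-33228) = 301780 + 33228 = 335008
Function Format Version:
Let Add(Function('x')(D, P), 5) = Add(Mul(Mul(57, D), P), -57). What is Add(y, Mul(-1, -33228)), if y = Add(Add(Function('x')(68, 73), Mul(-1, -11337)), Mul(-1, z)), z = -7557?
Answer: 335008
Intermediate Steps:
Function('x')(D, P) = Add(-62, Mul(57, D, P)) (Function('x')(D, P) = Add(-5, Add(Mul(Mul(57, D), P), -57)) = Add(-5, Add(Mul(57, D, P), -57)) = Add(-5, Add(-57, Mul(57, D, P))) = Add(-62, Mul(57, D, P)))
y = 301780 (y = Add(Add(Add(-62, Mul(57, 68, 73)), Mul(-1, -11337)), Mul(-1, -7557)) = Add(Add(Add(-62, 282948), 11337), 7557) = Add(Add(282886, 11337), 7557) = Add(294223, 7557) = 301780)
Add(y, Mul(-1, -33228)) = Add(301780, Mul(-1, -33228)) = Add(301780, 33228) = 335008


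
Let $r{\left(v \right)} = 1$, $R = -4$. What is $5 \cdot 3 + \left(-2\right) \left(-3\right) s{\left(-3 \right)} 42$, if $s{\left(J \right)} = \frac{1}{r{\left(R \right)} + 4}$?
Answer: $\frac{327}{5} \approx 65.4$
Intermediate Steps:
$s{\left(J \right)} = \frac{1}{5}$ ($s{\left(J \right)} = \frac{1}{1 + 4} = \frac{1}{5}$)
$5 \cdot 3 + \left(-2\right) \left(-3\right) s{\left(-3 \right)} 42 = 5 \cdot 3 + \left(-2\right) \left(-3\right) \frac{1}{5} \cdot 42 = 15 + 6 \cdot \frac{1}{5} \cdot 42 = 15 + \frac{6}{5} \cdot 42 = 15 + \frac{252}{5} = \frac{327}{5}$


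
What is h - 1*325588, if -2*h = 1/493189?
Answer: -321152840265/986378 ≈ -3.2559e+5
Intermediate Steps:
h = -1/986378 (h = -1/2/493189 = -1/2*1/493189 = -1/986378 ≈ -1.0138e-6)
h - 1*325588 = -1/986378 - 1*325588 = -1/986378 - 325588 = -321152840265/986378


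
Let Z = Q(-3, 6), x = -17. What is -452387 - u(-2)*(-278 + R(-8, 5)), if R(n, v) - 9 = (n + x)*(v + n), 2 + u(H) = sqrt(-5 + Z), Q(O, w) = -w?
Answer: -452775 + 194*I*sqrt(11) ≈ -4.5278e+5 + 643.42*I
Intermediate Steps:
Z = -6 (Z = -1*6 = -6)
u(H) = -2 + I*sqrt(11) (u(H) = -2 + sqrt(-5 - 6) = -2 + sqrt(-11) = -2 + I*sqrt(11))
R(n, v) = 9 + (-17 + n)*(n + v) (R(n, v) = 9 + (n - 17)*(v + n) = 9 + (-17 + n)*(n + v))
-452387 - u(-2)*(-278 + R(-8, 5)) = -452387 - (-2 + I*sqrt(11))*(-278 + (9 + (-8)**2 - 17*(-8) - 17*5 - 8*5)) = -452387 - (-2 + I*sqrt(11))*(-278 + (9 + 64 + 136 - 85 - 40)) = -452387 - (-2 + I*sqrt(11))*(-278 + 84) = -452387 - (-2 + I*sqrt(11))*(-194) = -452387 - (388 - 194*I*sqrt(11)) = -452387 + (-388 + 194*I*sqrt(11)) = -452775 + 194*I*sqrt(11)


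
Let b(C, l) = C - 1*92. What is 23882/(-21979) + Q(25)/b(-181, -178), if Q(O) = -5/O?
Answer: -32576951/30001335 ≈ -1.0858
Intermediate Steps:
b(C, l) = -92 + C (b(C, l) = C - 92 = -92 + C)
23882/(-21979) + Q(25)/b(-181, -178) = 23882/(-21979) + (-5/25)/(-92 - 181) = 23882*(-1/21979) - 5*1/25/(-273) = -23882/21979 - ⅕*(-1/273) = -23882/21979 + 1/1365 = -32576951/30001335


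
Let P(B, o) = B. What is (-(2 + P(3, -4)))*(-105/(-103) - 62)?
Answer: 31405/103 ≈ 304.90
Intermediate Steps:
(-(2 + P(3, -4)))*(-105/(-103) - 62) = (-(2 + 3))*(-105/(-103) - 62) = (-1*5)*(-105*(-1/103) - 62) = -5*(105/103 - 62) = -5*(-6281/103) = 31405/103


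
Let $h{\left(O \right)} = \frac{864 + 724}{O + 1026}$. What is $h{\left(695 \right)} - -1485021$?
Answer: $\frac{2555722729}{1721} \approx 1.485 \cdot 10^{6}$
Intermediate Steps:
$h{\left(O \right)} = \frac{1588}{1026 + O}$
$h{\left(695 \right)} - -1485021 = \frac{1588}{1026 + 695} - -1485021 = \frac{1588}{1721} + 1485021 = \frac{2555722729}{1721}$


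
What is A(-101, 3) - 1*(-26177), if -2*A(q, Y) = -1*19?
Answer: 52373/2 ≈ 26187.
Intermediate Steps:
A(q, Y) = 19/2 (A(q, Y) = -(-1)*19/2 = -½*(-19) = 19/2)
A(-101, 3) - 1*(-26177) = 19/2 - 1*(-26177) = 19/2 + 26177 = 52373/2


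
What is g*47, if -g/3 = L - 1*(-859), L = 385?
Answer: -175404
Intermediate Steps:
g = -3732 (g = -3*(385 - 1*(-859)) = -3*(385 + 859) = -3*1244 = -3732)
g*47 = -3732*47 = -175404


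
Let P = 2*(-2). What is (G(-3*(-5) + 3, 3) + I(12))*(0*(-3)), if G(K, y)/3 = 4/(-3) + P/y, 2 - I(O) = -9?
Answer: 0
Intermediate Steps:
P = -4
I(O) = 11 (I(O) = 2 - 1*(-9) = 2 + 9 = 11)
G(K, y) = -4 - 12/y (G(K, y) = 3*(4/(-3) - 4/y) = 3*(4*(-⅓) - 4/y) = 3*(-4/3 - 4/y) = -4 - 12/y)
(G(-3*(-5) + 3, 3) + I(12))*(0*(-3)) = ((-4 - 12/3) + 11)*(0*(-3)) = ((-4 - 12*⅓) + 11)*0 = ((-4 - 4) + 11)*0 = (-8 + 11)*0 = 3*0 = 0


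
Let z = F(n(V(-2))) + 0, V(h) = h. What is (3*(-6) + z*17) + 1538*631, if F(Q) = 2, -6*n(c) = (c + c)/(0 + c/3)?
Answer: 970494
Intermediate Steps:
n(c) = -1 (n(c) = -(c + c)/(6*(0 + c/3)) = -2*c/(6*(0 + c*(1/3))) = -2*c/(6*(0 + c/3)) = -2*c/(6*(c/3)) = -2*c*3/c/6 = -1/6*6 = -1)
z = 2 (z = 2 + 0 = 2)
(3*(-6) + z*17) + 1538*631 = (3*(-6) + 2*17) + 1538*631 = (-18 + 34) + 970478 = 16 + 970478 = 970494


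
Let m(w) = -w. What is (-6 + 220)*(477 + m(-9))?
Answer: 104004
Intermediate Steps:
(-6 + 220)*(477 + m(-9)) = (-6 + 220)*(477 - 1*(-9)) = 214*(477 + 9) = 214*486 = 104004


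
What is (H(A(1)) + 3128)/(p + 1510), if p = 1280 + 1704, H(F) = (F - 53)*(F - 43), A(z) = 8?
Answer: 4703/4494 ≈ 1.0465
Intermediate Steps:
H(F) = (-53 + F)*(-43 + F)
p = 2984
(H(A(1)) + 3128)/(p + 1510) = ((2279 + 8² - 96*8) + 3128)/(2984 + 1510) = ((2279 + 64 - 768) + 3128)/4494 = (1575 + 3128)*(1/4494) = 4703*(1/4494) = 4703/4494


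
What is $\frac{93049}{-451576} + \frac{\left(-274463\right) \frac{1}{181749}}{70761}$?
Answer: $- \frac{25463894238067}{123565999422312} \approx -0.20608$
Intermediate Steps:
$\frac{93049}{-451576} + \frac{\left(-274463\right) \frac{1}{181749}}{70761} = 93049 \left(- \frac{1}{451576}\right) + \left(-274463\right) \frac{1}{181749} \cdot \frac{1}{70761} = - \frac{93049}{451576} - \frac{274463}{12860740989} = - \frac{25463894238067}{123565999422312}$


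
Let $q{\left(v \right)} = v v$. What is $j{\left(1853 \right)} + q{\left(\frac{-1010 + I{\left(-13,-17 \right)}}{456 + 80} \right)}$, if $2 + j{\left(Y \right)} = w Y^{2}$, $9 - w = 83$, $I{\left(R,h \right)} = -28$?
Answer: $- \frac{18249549302671}{71824} \approx -2.5409 \cdot 10^{8}$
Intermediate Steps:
$w = -74$ ($w = 9 - 83 = -74$)
$j{\left(Y \right)} = -2 - 74 Y^{2}$
$q{\left(v \right)} = v^{2}$
$j{\left(1853 \right)} + q{\left(\frac{-1010 + I{\left(-13,-17 \right)}}{456 + 80} \right)} = \left(-2 - 74 \cdot 1853^{2}\right) + \left(\frac{-1010 - 28}{456 + 80}\right)^{2} = \left(-2 - 254087066\right) + \left(- \frac{1038}{536}\right)^{2} = \left(-2 - 254087066\right) + \left(\left(-1038\right) \frac{1}{536}\right)^{2} = -254087068 + \left(- \frac{519}{268}\right)^{2} = -254087068 + \frac{269361}{71824} = - \frac{18249549302671}{71824}$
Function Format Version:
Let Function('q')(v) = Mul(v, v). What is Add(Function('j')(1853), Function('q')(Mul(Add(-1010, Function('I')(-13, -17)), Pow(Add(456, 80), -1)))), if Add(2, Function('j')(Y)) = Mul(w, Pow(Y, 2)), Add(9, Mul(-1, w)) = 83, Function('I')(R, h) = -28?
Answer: Rational(-18249549302671, 71824) ≈ -2.5409e+8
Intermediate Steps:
w = -74 (w = Add(9, Mul(-1, 83)) = Add(9, -83) = -74)
Function('j')(Y) = Add(-2, Mul(-74, Pow(Y, 2)))
Function('q')(v) = Pow(v, 2)
Add(Function('j')(1853), Function('q')(Mul(Add(-1010, Function('I')(-13, -17)), Pow(Add(456, 80), -1)))) = Add(Add(-2, Mul(-74, Pow(1853, 2))), Pow(Mul(Add(-1010, -28), Pow(Add(456, 80), -1)), 2)) = Add(Add(-2, Mul(-74, 3433609)), Pow(Mul(-1038, Pow(536, -1)), 2)) = Add(Add(-2, -254087066), Pow(Mul(-1038, Rational(1, 536)), 2)) = Add(-254087068, Pow(Rational(-519, 268), 2)) = Add(-254087068, Rational(269361, 71824)) = Rational(-18249549302671, 71824)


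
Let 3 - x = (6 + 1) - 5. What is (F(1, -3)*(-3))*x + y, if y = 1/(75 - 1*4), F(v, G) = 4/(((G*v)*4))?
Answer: 72/71 ≈ 1.0141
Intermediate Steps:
x = 1 (x = 3 - ((6 + 1) - 5) = 3 - (7 - 5) = 3 - 1*2 = 3 - 2 = 1)
F(v, G) = 1/(G*v) (F(v, G) = 4/((4*G*v)) = 4*(1/(4*G*v)) = 1/(G*v))
y = 1/71 (y = 1/(75 - 4) = 1/71 ≈ 0.014085)
(F(1, -3)*(-3))*x + y = ((1/(-3*1))*(-3))*1 + 1/71 = (-⅓*1*(-3))*1 + 1/71 = -⅓*(-3)*1 + 1/71 = 1*1 + 1/71 = 1 + 1/71 = 72/71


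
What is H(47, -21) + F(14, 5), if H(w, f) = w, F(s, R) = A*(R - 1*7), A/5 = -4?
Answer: 87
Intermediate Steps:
A = -20 (A = 5*(-4) = -20)
F(s, R) = 140 - 20*R (F(s, R) = -20*(R - 1*7) = -20*(R - 7) = -20*(-7 + R) = 140 - 20*R)
H(47, -21) + F(14, 5) = 47 + (140 - 20*5) = 47 + (140 - 100) = 47 + 40 = 87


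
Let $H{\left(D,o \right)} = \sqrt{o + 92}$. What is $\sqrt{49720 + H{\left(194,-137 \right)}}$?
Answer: $\sqrt{49720 + 3 i \sqrt{5}} \approx 222.98 + 0.015 i$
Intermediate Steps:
$H{\left(D,o \right)} = \sqrt{92 + o}$
$\sqrt{49720 + H{\left(194,-137 \right)}} = \sqrt{49720 + \sqrt{92 - 137}} = \sqrt{49720 + \sqrt{-45}} = \sqrt{49720 + 3 i \sqrt{5}}$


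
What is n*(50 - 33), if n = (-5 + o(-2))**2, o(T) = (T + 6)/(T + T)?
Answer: 612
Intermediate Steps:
o(T) = (6 + T)/(2*T) (o(T) = (6 + T)/((2*T)) = (6 + T)*(1/(2*T)) = (6 + T)/(2*T))
n = 36 (n = (-5 + (1/2)*(6 - 2)/(-2))**2 = (-5 + (1/2)*(-1/2)*4)**2 = (-5 - 1)**2 = (-6)**2 = 36)
n*(50 - 33) = 36*(50 - 33) = 36*17 = 612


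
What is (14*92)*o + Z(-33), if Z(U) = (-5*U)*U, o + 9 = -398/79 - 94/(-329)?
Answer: -1829475/79 ≈ -23158.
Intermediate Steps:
o = -7605/553 (o = -9 + (-398/79 - 94/(-329)) = -9 + (-398*1/79 - 94*(-1/329)) = -9 + (-398/79 + 2/7) = -9 - 2628/553 = -7605/553 ≈ -13.752)
Z(U) = -5*U²
(14*92)*o + Z(-33) = (14*92)*(-7605/553) - 5*(-33)² = 1288*(-7605/553) - 5*1089 = -1399320/79 - 5445 = -1829475/79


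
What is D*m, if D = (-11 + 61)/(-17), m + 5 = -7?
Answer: 600/17 ≈ 35.294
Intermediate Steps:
m = -12 (m = -5 - 7 = -12)
D = -50/17 (D = 50*(-1/17) = -50/17 ≈ -2.9412)
D*m = -50/17*(-12) = 600/17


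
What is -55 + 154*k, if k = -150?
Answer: -23155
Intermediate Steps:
-55 + 154*k = -55 + 154*(-150) = -55 - 23100 = -23155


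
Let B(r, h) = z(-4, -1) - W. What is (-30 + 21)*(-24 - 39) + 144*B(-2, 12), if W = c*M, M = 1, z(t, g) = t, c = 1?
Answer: -153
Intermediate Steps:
W = 1 (W = 1*1 = 1)
B(r, h) = -5 (B(r, h) = -4 - 1*1 = -4 - 1 = -5)
(-30 + 21)*(-24 - 39) + 144*B(-2, 12) = (-30 + 21)*(-24 - 39) + 144*(-5) = -9*(-63) - 720 = 567 - 720 = -153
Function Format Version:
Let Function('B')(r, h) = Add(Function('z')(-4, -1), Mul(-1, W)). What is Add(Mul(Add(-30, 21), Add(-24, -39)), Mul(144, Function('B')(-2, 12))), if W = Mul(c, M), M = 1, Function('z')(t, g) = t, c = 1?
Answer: -153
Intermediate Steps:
W = 1 (W = Mul(1, 1) = 1)
Function('B')(r, h) = -5 (Function('B')(r, h) = Add(-4, Mul(-1, 1)) = Add(-4, -1) = -5)
Add(Mul(Add(-30, 21), Add(-24, -39)), Mul(144, Function('B')(-2, 12))) = Add(Mul(Add(-30, 21), Add(-24, -39)), Mul(144, -5)) = Add(Mul(-9, -63), -720) = Add(567, -720) = -153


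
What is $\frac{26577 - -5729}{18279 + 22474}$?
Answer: $\frac{32306}{40753} \approx 0.79273$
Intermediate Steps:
$\frac{26577 - -5729}{18279 + 22474} = \frac{26577 + \left(-1406 + 7135\right)}{40753} = \left(26577 + 5729\right) \frac{1}{40753} = 32306 \cdot \frac{1}{40753} = \frac{32306}{40753}$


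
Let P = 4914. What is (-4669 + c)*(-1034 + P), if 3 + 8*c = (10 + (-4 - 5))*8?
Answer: -18113295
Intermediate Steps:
c = 5/8 (c = -3/8 + ((10 + (-4 - 5))*8)/8 = -3/8 + ((10 - 9)*8)/8 = -3/8 + (1*8)/8 = -3/8 + (⅛)*8 = -3/8 + 1 = 5/8 ≈ 0.62500)
(-4669 + c)*(-1034 + P) = (-4669 + 5/8)*(-1034 + 4914) = -37347/8*3880 = -18113295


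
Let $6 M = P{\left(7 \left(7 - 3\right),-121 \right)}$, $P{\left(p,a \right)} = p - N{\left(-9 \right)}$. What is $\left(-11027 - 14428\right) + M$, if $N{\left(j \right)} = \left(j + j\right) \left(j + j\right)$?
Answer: $- \frac{76513}{3} \approx -25504.0$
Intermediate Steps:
$N{\left(j \right)} = 4 j^{2}$ ($N{\left(j \right)} = 2 j 2 j = 4 j^{2}$)
$P{\left(p,a \right)} = -324 + p$ ($P{\left(p,a \right)} = p - 4 \left(-9\right)^{2} = p - 4 \cdot 81 = p - 324 = -324 + p$)
$M = - \frac{148}{3}$ ($M = \frac{-324 + 7 \left(7 - 3\right)}{6} = \frac{-324 + 7 \cdot 4}{6} = \frac{-324 + 28}{6} = \frac{1}{6} \left(-296\right) = - \frac{148}{3} \approx -49.333$)
$\left(-11027 - 14428\right) + M = \left(-11027 - 14428\right) - \frac{148}{3} = -25455 - \frac{148}{3} = - \frac{76513}{3}$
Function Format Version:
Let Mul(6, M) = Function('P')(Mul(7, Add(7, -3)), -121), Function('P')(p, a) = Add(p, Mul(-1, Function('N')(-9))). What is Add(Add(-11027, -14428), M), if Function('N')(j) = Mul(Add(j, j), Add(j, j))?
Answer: Rational(-76513, 3) ≈ -25504.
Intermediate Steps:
Function('N')(j) = Mul(4, Pow(j, 2)) (Function('N')(j) = Mul(Mul(2, j), Mul(2, j)) = Mul(4, Pow(j, 2)))
Function('P')(p, a) = Add(-324, p) (Function('P')(p, a) = Add(p, Mul(-1, Mul(4, Pow(-9, 2)))) = Add(p, Mul(-1, Mul(4, 81))) = Add(p, Mul(-1, 324)) = Add(p, -324) = Add(-324, p))
M = Rational(-148, 3) (M = Mul(Rational(1, 6), Add(-324, Mul(7, Add(7, -3)))) = Mul(Rational(1, 6), Add(-324, Mul(7, 4))) = Mul(Rational(1, 6), Add(-324, 28)) = Mul(Rational(1, 6), -296) = Rational(-148, 3) ≈ -49.333)
Add(Add(-11027, -14428), M) = Add(Add(-11027, -14428), Rational(-148, 3)) = Add(-25455, Rational(-148, 3)) = Rational(-76513, 3)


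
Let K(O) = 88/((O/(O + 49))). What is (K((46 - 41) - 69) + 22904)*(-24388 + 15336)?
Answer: -415027411/2 ≈ -2.0751e+8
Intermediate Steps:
K(O) = 88*(49 + O)/O (K(O) = 88/((O/(49 + O))) = 88*((49 + O)/O) = 88*(49 + O)/O)
(K((46 - 41) - 69) + 22904)*(-24388 + 15336) = ((88 + 4312/((46 - 41) - 69)) + 22904)*(-24388 + 15336) = ((88 + 4312/(5 - 69)) + 22904)*(-9052) = ((88 + 4312/(-64)) + 22904)*(-9052) = ((88 + 4312*(-1/64)) + 22904)*(-9052) = ((88 - 539/8) + 22904)*(-9052) = (165/8 + 22904)*(-9052) = (183397/8)*(-9052) = -415027411/2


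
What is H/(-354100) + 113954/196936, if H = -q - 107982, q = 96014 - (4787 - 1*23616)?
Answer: 210583439/174337594 ≈ 1.2079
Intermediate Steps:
q = 114843 (q = 96014 - (4787 - 23616) = 96014 - 1*(-18829) = 96014 + 18829 = 114843)
H = -222825 (H = -1*114843 - 107982 = -114843 - 107982 = -222825)
H/(-354100) + 113954/196936 = -222825/(-354100) + 113954/196936 = -222825*(-1/354100) + 113954*(1/196936) = 8913/14164 + 56977/98468 = 210583439/174337594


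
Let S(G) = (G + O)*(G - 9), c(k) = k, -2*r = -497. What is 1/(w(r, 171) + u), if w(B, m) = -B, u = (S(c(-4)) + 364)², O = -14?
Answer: 2/714711 ≈ 2.7983e-6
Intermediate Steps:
r = 497/2 (r = -½*(-497) = 497/2 ≈ 248.50)
S(G) = (-14 + G)*(-9 + G) (S(G) = (G - 14)*(G - 9) = (-14 + G)*(-9 + G))
u = 357604 (u = ((126 + (-4)² - 23*(-4)) + 364)² = ((126 + 16 + 92) + 364)² = (234 + 364)² = 598² = 357604)
1/(w(r, 171) + u) = 1/(-1*497/2 + 357604) = 1/(-497/2 + 357604) = 1/(714711/2) = 2/714711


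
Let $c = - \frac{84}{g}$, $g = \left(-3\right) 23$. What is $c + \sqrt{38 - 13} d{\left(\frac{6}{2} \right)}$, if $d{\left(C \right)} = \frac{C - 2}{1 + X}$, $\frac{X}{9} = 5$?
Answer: $\frac{61}{46} \approx 1.3261$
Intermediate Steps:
$X = 45$ ($X = 9 \cdot 5 = 45$)
$g = -69$
$d{\left(C \right)} = - \frac{1}{23} + \frac{C}{46}$ ($d{\left(C \right)} = \frac{C - 2}{1 + 45} = \frac{-2 + C}{46} = \left(-2 + C\right) \frac{1}{46} = - \frac{1}{23} + \frac{C}{46}$)
$c = \frac{28}{23}$ ($c = - \frac{84}{-69} = \left(-84\right) \left(- \frac{1}{69}\right) = \frac{28}{23} \approx 1.2174$)
$c + \sqrt{38 - 13} d{\left(\frac{6}{2} \right)} = \frac{28}{23} + \sqrt{38 - 13} \left(- \frac{1}{23} + \frac{6 \cdot \frac{1}{2}}{46}\right) = \frac{28}{23} + \sqrt{25} \left(- \frac{1}{23} + \frac{6 \cdot \frac{1}{2}}{46}\right) = \frac{28}{23} + 5 \left(- \frac{1}{23} + \frac{1}{46} \cdot 3\right) = \frac{28}{23} + 5 \left(- \frac{1}{23} + \frac{3}{46}\right) = \frac{28}{23} + 5 \cdot \frac{1}{46} = \frac{28}{23} + \frac{5}{46} = \frac{61}{46}$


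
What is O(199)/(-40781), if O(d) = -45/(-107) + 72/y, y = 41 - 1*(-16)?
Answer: -3423/82907773 ≈ -4.1287e-5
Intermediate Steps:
y = 57 (y = 41 + 16 = 57)
O(d) = 3423/2033 (O(d) = -45/(-107) + 72/57 = -45*(-1/107) + 72*(1/57) = 45/107 + 24/19 = 3423/2033)
O(199)/(-40781) = (3423/2033)/(-40781) = (3423/2033)*(-1/40781) = -3423/82907773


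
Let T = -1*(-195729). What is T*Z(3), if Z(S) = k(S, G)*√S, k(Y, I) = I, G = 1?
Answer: 195729*√3 ≈ 3.3901e+5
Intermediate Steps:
T = 195729
Z(S) = √S (Z(S) = 1*√S = √S)
T*Z(3) = 195729*√3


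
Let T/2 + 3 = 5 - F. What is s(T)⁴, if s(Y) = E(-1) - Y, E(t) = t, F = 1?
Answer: 81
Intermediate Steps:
T = 2 (T = -6 + 2*(5 - 1*1) = -6 + 2*(5 - 1) = -6 + 2*4 = -6 + 8 = 2)
s(Y) = -1 - Y
s(T)⁴ = (-1 - 1*2)⁴ = (-1 - 2)⁴ = (-3)⁴ = 81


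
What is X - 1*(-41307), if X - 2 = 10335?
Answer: 51644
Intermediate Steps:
X = 10337 (X = 2 + 10335 = 10337)
X - 1*(-41307) = 10337 - 1*(-41307) = 10337 + 41307 = 51644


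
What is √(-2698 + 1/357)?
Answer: I*√343857045/357 ≈ 51.942*I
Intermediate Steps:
√(-2698 + 1/357) = √(-963185/357) = I*√343857045/357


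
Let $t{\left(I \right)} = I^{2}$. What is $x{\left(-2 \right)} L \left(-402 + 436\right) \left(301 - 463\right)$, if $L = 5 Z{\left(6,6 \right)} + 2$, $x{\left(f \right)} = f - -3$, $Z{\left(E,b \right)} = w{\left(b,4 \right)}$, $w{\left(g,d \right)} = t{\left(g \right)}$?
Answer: $-1002456$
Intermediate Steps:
$w{\left(g,d \right)} = g^{2}$
$Z{\left(E,b \right)} = b^{2}$
$x{\left(f \right)} = 3 + f$ ($x{\left(f \right)} = f + 3 = 3 + f$)
$L = 182$ ($L = 5 \cdot 6^{2} + 2 = 5 \cdot 36 + 2 = 180 + 2 = 182$)
$x{\left(-2 \right)} L \left(-402 + 436\right) \left(301 - 463\right) = \left(3 - 2\right) 182 \left(-402 + 436\right) \left(301 - 463\right) = 1 \cdot 182 \cdot 34 \left(-162\right) = 182 \left(-5508\right) = -1002456$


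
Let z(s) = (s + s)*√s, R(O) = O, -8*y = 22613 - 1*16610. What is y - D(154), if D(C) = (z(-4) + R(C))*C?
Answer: -195731/8 + 2464*I ≈ -24466.0 + 2464.0*I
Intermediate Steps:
y = -6003/8 (y = -(22613 - 1*16610)/8 = -(22613 - 16610)/8 = -⅛*6003 = -6003/8 ≈ -750.38)
z(s) = 2*s^(3/2) (z(s) = (2*s)*√s = 2*s^(3/2))
D(C) = C*(C - 16*I) (D(C) = (2*(-4)^(3/2) + C)*C = (2*(-8*I) + C)*C = (-16*I + C)*C = (C - 16*I)*C = C*(C - 16*I))
y - D(154) = -6003/8 - 154*(154 - 16*I) = -6003/8 - (23716 - 2464*I) = -6003/8 + (-23716 + 2464*I) = -195731/8 + 2464*I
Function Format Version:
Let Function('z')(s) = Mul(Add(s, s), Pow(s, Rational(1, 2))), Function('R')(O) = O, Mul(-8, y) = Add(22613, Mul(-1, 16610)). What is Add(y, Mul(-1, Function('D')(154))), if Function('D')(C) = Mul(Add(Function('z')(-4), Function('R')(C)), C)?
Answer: Add(Rational(-195731, 8), Mul(2464, I)) ≈ Add(-24466., Mul(2464.0, I))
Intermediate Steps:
y = Rational(-6003, 8) (y = Mul(Rational(-1, 8), Add(22613, Mul(-1, 16610))) = Mul(Rational(-1, 8), Add(22613, -16610)) = Mul(Rational(-1, 8), 6003) = Rational(-6003, 8) ≈ -750.38)
Function('z')(s) = Mul(2, Pow(s, Rational(3, 2))) (Function('z')(s) = Mul(Mul(2, s), Pow(s, Rational(1, 2))) = Mul(2, Pow(s, Rational(3, 2))))
Function('D')(C) = Mul(C, Add(C, Mul(-16, I))) (Function('D')(C) = Mul(Add(Mul(2, Pow(-4, Rational(3, 2))), C), C) = Mul(Add(Mul(2, Mul(-8, I)), C), C) = Mul(Add(Mul(-16, I), C), C) = Mul(Add(C, Mul(-16, I)), C) = Mul(C, Add(C, Mul(-16, I))))
Add(y, Mul(-1, Function('D')(154))) = Add(Rational(-6003, 8), Mul(-1, Mul(154, Add(154, Mul(-16, I))))) = Add(Rational(-6003, 8), Mul(-1, Add(23716, Mul(-2464, I)))) = Add(Rational(-6003, 8), Add(-23716, Mul(2464, I))) = Add(Rational(-195731, 8), Mul(2464, I))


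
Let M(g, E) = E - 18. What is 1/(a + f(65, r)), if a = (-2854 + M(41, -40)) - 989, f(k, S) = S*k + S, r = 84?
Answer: 1/1643 ≈ 0.00060864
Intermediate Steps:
M(g, E) = -18 + E
f(k, S) = S + S*k
a = -3901 (a = (-2854 + (-18 - 40)) - 989 = (-2854 - 58) - 989 = -2912 - 989 = -3901)
1/(a + f(65, r)) = 1/(-3901 + 84*(1 + 65)) = 1/(-3901 + 84*66) = 1/(-3901 + 5544) = 1/1643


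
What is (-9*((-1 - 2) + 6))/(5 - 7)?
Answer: 27/2 ≈ 13.500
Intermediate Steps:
(-9*((-1 - 2) + 6))/(5 - 7) = -9*(-3 + 6)/(-2) = -9*3*(-½) = -27*(-½) = 27/2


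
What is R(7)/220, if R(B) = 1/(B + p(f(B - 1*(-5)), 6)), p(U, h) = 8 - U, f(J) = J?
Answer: 1/660 ≈ 0.0015152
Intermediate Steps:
R(B) = 1/3 (R(B) = 1/(B + (8 - (B - 1*(-5)))) = 1/(B + (8 - (B + 5))) = 1/(B + (8 - (5 + B))) = 1/(B + (8 + (-5 - B))) = 1/(B + (3 - B)) = 1/3)
R(7)/220 = (1/3)/220 = (1/3)*(1/220) = 1/660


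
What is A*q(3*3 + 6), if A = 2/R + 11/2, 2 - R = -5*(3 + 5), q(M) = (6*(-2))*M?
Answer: -6990/7 ≈ -998.57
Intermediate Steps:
q(M) = -12*M
R = 42 (R = 2 - (-5)*(3 + 5) = 2 - (-5)*8 = 2 - 1*(-40) = 2 + 40 = 42)
A = 233/42 (A = 2/42 + 11/2 = 2*(1/42) + 11*(½) = 1/21 + 11/2 = 233/42 ≈ 5.5476)
A*q(3*3 + 6) = 233*(-12*(3*3 + 6))/42 = 233*(-12*(9 + 6))/42 = 233*(-12*15)/42 = (233/42)*(-180) = -6990/7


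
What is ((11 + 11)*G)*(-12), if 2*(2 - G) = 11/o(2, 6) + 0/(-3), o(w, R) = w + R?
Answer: -693/2 ≈ -346.50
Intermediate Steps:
o(w, R) = R + w
G = 21/16 (G = 2 - (11/(6 + 2) + 0/(-3))/2 = 2 - (11/8 + 0*(-1/3))/2 = 2 - (11*(1/8) + 0)/2 = 2 - (11/8 + 0)/2 = 2 - 1/2*11/8 = 2 - 11/16 = 21/16 ≈ 1.3125)
((11 + 11)*G)*(-12) = ((11 + 11)*(21/16))*(-12) = (22*(21/16))*(-12) = (231/8)*(-12) = -693/2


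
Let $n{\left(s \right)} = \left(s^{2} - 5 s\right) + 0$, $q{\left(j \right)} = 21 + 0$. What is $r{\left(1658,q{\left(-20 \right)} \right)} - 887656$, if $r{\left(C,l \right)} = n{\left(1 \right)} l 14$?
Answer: $-888832$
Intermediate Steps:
$q{\left(j \right)} = 21$
$n{\left(s \right)} = s^{2} - 5 s$
$r{\left(C,l \right)} = - 56 l$ ($r{\left(C,l \right)} = 1 \left(-5 + 1\right) l 14 = 1 \left(-4\right) l 14 = - 4 l 14 = - 56 l$)
$r{\left(1658,q{\left(-20 \right)} \right)} - 887656 = \left(-56\right) 21 - 887656 = -1176 - 887656 = -888832$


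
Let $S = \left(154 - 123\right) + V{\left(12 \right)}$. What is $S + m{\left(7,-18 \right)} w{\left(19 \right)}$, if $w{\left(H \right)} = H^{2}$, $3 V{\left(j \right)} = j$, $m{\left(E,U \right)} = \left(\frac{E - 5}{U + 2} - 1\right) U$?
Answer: $\frac{29381}{4} \approx 7345.3$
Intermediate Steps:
$m{\left(E,U \right)} = U \left(-1 + \frac{-5 + E}{2 + U}\right)$ ($m{\left(E,U \right)} = \left(\frac{-5 + E}{2 + U} - 1\right) U = \left(-1 + \frac{-5 + E}{2 + U}\right) U = U \left(-1 + \frac{-5 + E}{2 + U}\right)$)
$V{\left(j \right)} = \frac{j}{3}$
$S = 35$ ($S = \left(154 - 123\right) + \frac{1}{3} \cdot 12 = 31 + 4 = 35$)
$S + m{\left(7,-18 \right)} w{\left(19 \right)} = 35 + - \frac{18 \left(-7 + 7 - -18\right)}{2 - 18} \cdot 19^{2} = 35 + - \frac{18 \left(-7 + 7 + 18\right)}{-16} \cdot 361 = 35 + \left(-18\right) \left(- \frac{1}{16}\right) 18 \cdot 361 = 35 + \frac{81}{4} \cdot 361 = 35 + \frac{29241}{4} = \frac{29381}{4}$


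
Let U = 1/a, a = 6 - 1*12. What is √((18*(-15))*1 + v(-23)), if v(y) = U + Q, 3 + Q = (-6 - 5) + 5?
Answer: 5*I*√402/6 ≈ 16.708*I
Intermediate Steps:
Q = -9 (Q = -3 + ((-6 - 5) + 5) = -3 + (-11 + 5) = -3 - 6 = -9)
a = -6 (a = 6 - 12 = -6)
U = -⅙ (U = 1/(-6) = -⅙ ≈ -0.16667)
v(y) = -55/6 (v(y) = -⅙ - 9 = -55/6)
√((18*(-15))*1 + v(-23)) = √((18*(-15))*1 - 55/6) = √(-270*1 - 55/6) = √(-270 - 55/6) = √(-1675/6) = 5*I*√402/6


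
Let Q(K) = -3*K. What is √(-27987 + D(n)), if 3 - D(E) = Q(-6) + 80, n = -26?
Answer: I*√28082 ≈ 167.58*I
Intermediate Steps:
D(E) = -95 (D(E) = 3 - (-3*(-6) + 80) = 3 - (18 + 80) = 3 - 1*98 = 3 - 98 = -95)
√(-27987 + D(n)) = √(-27987 - 95) = √(-28082) = I*√28082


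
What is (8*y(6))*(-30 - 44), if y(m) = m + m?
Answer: -7104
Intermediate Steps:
y(m) = 2*m
(8*y(6))*(-30 - 44) = (8*(2*6))*(-30 - 44) = (8*12)*(-74) = 96*(-74) = -7104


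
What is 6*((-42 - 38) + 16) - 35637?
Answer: -36021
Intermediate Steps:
6*((-42 - 38) + 16) - 35637 = 6*(-80 + 16) - 35637 = 6*(-64) - 35637 = -384 - 35637 = -36021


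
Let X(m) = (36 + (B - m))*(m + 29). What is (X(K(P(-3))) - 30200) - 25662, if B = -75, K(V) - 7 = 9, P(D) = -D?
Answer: -58337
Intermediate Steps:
K(V) = 16 (K(V) = 7 + 9 = 16)
X(m) = (-39 - m)*(29 + m) (X(m) = (36 + (-75 - m))*(m + 29) = (-39 - m)*(29 + m))
(X(K(P(-3))) - 30200) - 25662 = ((-1131 - 1*16² - 68*16) - 30200) - 25662 = ((-1131 - 1*256 - 1088) - 30200) - 25662 = ((-1131 - 256 - 1088) - 30200) - 25662 = (-2475 - 30200) - 25662 = -32675 - 25662 = -58337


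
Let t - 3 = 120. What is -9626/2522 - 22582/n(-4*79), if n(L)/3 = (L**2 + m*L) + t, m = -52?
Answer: -1709334331/440382813 ≈ -3.8815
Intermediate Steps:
t = 123 (t = 3 + 120 = 123)
n(L) = 369 - 156*L + 3*L**2 (n(L) = 3*((L**2 - 52*L) + 123) = 3*(123 + L**2 - 52*L) = 369 - 156*L + 3*L**2)
-9626/2522 - 22582/n(-4*79) = -9626/2522 - 22582/(369 - (-624)*79 + 3*(-4*79)**2) = -9626*1/2522 - 22582/(369 - 156*(-316) + 3*(-316)**2) = -4813/1261 - 22582/(369 + 49296 + 3*99856) = -4813/1261 - 22582/(369 + 49296 + 299568) = -4813/1261 - 22582/349233 = -1709334331/440382813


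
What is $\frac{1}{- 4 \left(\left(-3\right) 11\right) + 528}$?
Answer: $\frac{1}{660} \approx 0.0015152$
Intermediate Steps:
$\frac{1}{- 4 \left(\left(-3\right) 11\right) + 528} = \frac{1}{\left(-4\right) \left(-33\right) + 528} = \frac{1}{132 + 528} = \frac{1}{660}$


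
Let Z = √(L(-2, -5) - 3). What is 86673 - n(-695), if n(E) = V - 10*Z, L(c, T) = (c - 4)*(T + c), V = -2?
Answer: 86675 + 10*√39 ≈ 86738.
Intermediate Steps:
L(c, T) = (-4 + c)*(T + c)
Z = √39 (Z = √(((-2)² - 4*(-5) - 4*(-2) - 5*(-2)) - 3) = √((4 + 20 + 8 + 10) - 3) = √(42 - 3) = √39 ≈ 6.2450)
n(E) = -2 - 10*√39
86673 - n(-695) = 86673 - (-2 - 10*√39) = 86673 + (2 + 10*√39) = 86675 + 10*√39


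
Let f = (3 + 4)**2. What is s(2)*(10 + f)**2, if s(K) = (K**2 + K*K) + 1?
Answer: 31329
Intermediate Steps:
f = 49 (f = 7**2 = 49)
s(K) = 1 + 2*K**2 (s(K) = (K**2 + K**2) + 1 = 2*K**2 + 1 = 1 + 2*K**2)
s(2)*(10 + f)**2 = (1 + 2*2**2)*(10 + 49)**2 = (1 + 2*4)*59**2 = (1 + 8)*3481 = 9*3481 = 31329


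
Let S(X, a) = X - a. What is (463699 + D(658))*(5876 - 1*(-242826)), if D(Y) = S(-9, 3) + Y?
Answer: 115483530190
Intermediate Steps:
D(Y) = -12 + Y (D(Y) = (-9 - 1*3) + Y = (-9 - 3) + Y = -12 + Y)
(463699 + D(658))*(5876 - 1*(-242826)) = (463699 + (-12 + 658))*(5876 - 1*(-242826)) = (463699 + 646)*(5876 + 242826) = 464345*248702 = 115483530190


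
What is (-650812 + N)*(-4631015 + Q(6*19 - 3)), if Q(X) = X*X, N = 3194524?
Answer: -11748627352128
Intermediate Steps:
Q(X) = X²
(-650812 + N)*(-4631015 + Q(6*19 - 3)) = (-650812 + 3194524)*(-4631015 + (6*19 - 3)²) = 2543712*(-4631015 + (114 - 3)²) = 2543712*(-4631015 + 111²) = 2543712*(-4631015 + 12321) = 2543712*(-4618694) = -11748627352128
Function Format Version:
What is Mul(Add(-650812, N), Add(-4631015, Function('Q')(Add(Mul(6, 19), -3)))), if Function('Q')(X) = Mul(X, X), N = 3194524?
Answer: -11748627352128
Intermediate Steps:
Function('Q')(X) = Pow(X, 2)
Mul(Add(-650812, N), Add(-4631015, Function('Q')(Add(Mul(6, 19), -3)))) = Mul(Add(-650812, 3194524), Add(-4631015, Pow(Add(Mul(6, 19), -3), 2))) = Mul(2543712, Add(-4631015, Pow(Add(114, -3), 2))) = Mul(2543712, Add(-4631015, Pow(111, 2))) = Mul(2543712, Add(-4631015, 12321)) = Mul(2543712, -4618694) = -11748627352128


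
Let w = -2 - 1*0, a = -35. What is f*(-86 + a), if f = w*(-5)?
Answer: -1210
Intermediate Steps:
w = -2 (w = -2 + 0 = -2)
f = 10 (f = -2*(-5) = 10)
f*(-86 + a) = 10*(-86 - 35) = 10*(-121) = -1210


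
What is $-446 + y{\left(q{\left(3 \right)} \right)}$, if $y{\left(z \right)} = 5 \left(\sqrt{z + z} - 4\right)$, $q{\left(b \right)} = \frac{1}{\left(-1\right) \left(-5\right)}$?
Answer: $-466 + \sqrt{10} \approx -462.84$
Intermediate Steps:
$q{\left(b \right)} = \frac{1}{5}$
$y{\left(z \right)} = -20 + 5 \sqrt{2} \sqrt{z}$ ($y{\left(z \right)} = 5 \left(\sqrt{2 z} - 4\right) = 5 \left(\sqrt{2} \sqrt{z} - 4\right) = 5 \left(-4 + \sqrt{2} \sqrt{z}\right) = -20 + 5 \sqrt{2} \sqrt{z}$)
$-446 + y{\left(q{\left(3 \right)} \right)} = -446 - \left(20 - \frac{5 \sqrt{2}}{\sqrt{5}}\right) = -446 - \left(20 - 5 \sqrt{2} \frac{\sqrt{5}}{5}\right) = -446 - \left(20 - \sqrt{10}\right) = -466 + \sqrt{10}$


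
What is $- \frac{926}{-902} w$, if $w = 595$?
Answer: $\frac{275485}{451} \approx 610.83$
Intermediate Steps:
$- \frac{926}{-902} w = - \frac{926}{-902} \cdot 595 = \left(-926\right) \left(- \frac{1}{902}\right) 595 = \frac{463}{451} \cdot 595 = \frac{275485}{451}$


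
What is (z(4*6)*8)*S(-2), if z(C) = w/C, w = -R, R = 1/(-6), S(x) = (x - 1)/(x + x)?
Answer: 1/24 ≈ 0.041667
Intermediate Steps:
S(x) = (-1 + x)/(2*x) (S(x) = (-1 + x)/((2*x)) = (-1 + x)*(1/(2*x)) = (-1 + x)/(2*x))
R = -⅙ ≈ -0.16667
w = ⅙ (w = -1*(-⅙) = ⅙ ≈ 0.16667)
z(C) = 1/(6*C)
(z(4*6)*8)*S(-2) = ((1/(6*((4*6))))*8)*((½)*(-1 - 2)/(-2)) = (((⅙)/24)*8)*((½)*(-½)*(-3)) = (((⅙)*(1/24))*8)*(¾) = ((1/144)*8)*(¾) = (1/18)*(¾) = 1/24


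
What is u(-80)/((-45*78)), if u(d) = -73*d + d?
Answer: -64/39 ≈ -1.6410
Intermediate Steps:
u(d) = -72*d
u(-80)/((-45*78)) = (-72*(-80))/((-45*78)) = 5760/(-3510) = 5760*(-1/3510) = -64/39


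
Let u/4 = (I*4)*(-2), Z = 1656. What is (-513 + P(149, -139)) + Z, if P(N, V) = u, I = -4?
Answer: 1271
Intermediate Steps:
u = 128 (u = 4*(-4*4*(-2)) = 4*(-16*(-2)) = 4*32 = 128)
P(N, V) = 128
(-513 + P(149, -139)) + Z = (-513 + 128) + 1656 = -385 + 1656 = 1271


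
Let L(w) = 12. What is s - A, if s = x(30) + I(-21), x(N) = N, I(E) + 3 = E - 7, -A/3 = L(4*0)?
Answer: 35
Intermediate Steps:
A = -36 (A = -3*12 = -36)
I(E) = -10 + E (I(E) = -3 + (E - 7) = -3 + (-7 + E) = -10 + E)
s = -1 (s = 30 + (-10 - 21) = 30 - 31 = -1)
s - A = -1 - 1*(-36) = -1 + 36 = 35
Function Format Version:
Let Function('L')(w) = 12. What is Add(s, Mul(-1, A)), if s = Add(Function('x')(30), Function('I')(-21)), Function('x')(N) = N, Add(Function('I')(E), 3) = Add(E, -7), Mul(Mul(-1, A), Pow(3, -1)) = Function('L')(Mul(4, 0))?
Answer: 35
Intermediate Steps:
A = -36 (A = Mul(-3, 12) = -36)
Function('I')(E) = Add(-10, E) (Function('I')(E) = Add(-3, Add(E, -7)) = Add(-3, Add(-7, E)) = Add(-10, E))
s = -1 (s = Add(30, Add(-10, -21)) = Add(30, -31) = -1)
Add(s, Mul(-1, A)) = Add(-1, Mul(-1, -36)) = Add(-1, 36) = 35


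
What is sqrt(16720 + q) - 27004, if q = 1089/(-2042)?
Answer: -27004 + sqrt(69716230342)/2042 ≈ -26875.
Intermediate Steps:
q = -1089/2042 (q = 1089*(-1/2042) = -1089/2042 ≈ -0.53330)
sqrt(16720 + q) - 27004 = sqrt(16720 - 1089/2042) - 27004 = sqrt(34141151/2042) - 27004 = sqrt(69716230342)/2042 - 27004 = -27004 + sqrt(69716230342)/2042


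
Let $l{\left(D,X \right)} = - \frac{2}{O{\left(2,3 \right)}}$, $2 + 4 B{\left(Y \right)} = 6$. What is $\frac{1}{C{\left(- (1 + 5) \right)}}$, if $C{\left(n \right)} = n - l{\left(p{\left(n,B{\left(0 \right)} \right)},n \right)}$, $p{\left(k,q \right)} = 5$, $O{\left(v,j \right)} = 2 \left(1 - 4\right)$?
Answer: $- \frac{3}{19} \approx -0.15789$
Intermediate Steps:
$B{\left(Y \right)} = 1$ ($B{\left(Y \right)} = - \frac{1}{2} + \frac{1}{4} \cdot 6 = - \frac{1}{2} + \frac{3}{2} = 1$)
$O{\left(v,j \right)} = -6$ ($O{\left(v,j \right)} = 2 \left(-3\right) = -6$)
$l{\left(D,X \right)} = \frac{1}{3}$ ($l{\left(D,X \right)} = - \frac{2}{-6} = \left(-2\right) \left(- \frac{1}{6}\right) = \frac{1}{3}$)
$C{\left(n \right)} = - \frac{1}{3} + n$ ($C{\left(n \right)} = n - \frac{1}{3} = - \frac{1}{3} + n$)
$\frac{1}{C{\left(- (1 + 5) \right)}} = \frac{1}{- \frac{1}{3} - \left(1 + 5\right)} = \frac{1}{- \frac{1}{3} - 6} = \frac{1}{- \frac{19}{3}} = - \frac{3}{19}$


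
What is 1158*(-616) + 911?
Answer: -712417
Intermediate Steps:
1158*(-616) + 911 = -713328 + 911 = -712417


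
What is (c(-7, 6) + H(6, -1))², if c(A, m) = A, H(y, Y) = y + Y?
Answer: 4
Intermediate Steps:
H(y, Y) = Y + y
(c(-7, 6) + H(6, -1))² = (-7 + (-1 + 6))² = (-7 + 5)² = (-2)² = 4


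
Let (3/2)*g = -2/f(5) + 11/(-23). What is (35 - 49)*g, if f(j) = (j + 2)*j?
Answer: 1724/345 ≈ 4.9971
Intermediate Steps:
f(j) = j*(2 + j) (f(j) = (2 + j)*j = j*(2 + j))
g = -862/2415 (g = 2*(-2*1/(5*(2 + 5)) + 11/(-23))/3 = 2*(-2/(5*7) + 11*(-1/23))/3 = 2*(-2/35 - 11/23)/3 = (⅔)*(-431/805) = -862/2415 ≈ -0.35694)
(35 - 49)*g = (35 - 49)*(-862/2415) = -14*(-862/2415) = 1724/345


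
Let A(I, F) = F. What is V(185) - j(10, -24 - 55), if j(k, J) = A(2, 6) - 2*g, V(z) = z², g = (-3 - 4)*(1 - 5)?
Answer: 34275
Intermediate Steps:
g = 28 (g = -7*(-4) = 28)
j(k, J) = -50 (j(k, J) = 6 - 2*28 = 6 - 56 = -50)
V(185) - j(10, -24 - 55) = 185² - 1*(-50) = 34225 + 50 = 34275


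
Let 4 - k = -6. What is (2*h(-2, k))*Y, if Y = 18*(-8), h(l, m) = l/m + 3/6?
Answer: -432/5 ≈ -86.400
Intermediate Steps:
k = 10 (k = 4 - 1*(-6) = 4 + 6 = 10)
h(l, m) = 1/2 + l/m (h(l, m) = l/m + 3*(1/6) = l/m + 1/2 = 1/2 + l/m)
Y = -144
(2*h(-2, k))*Y = (2*((-2 + (1/2)*10)/10))*(-144) = (2*((-2 + 5)/10))*(-144) = (2*((1/10)*3))*(-144) = (2*(3/10))*(-144) = (3/5)*(-144) = -432/5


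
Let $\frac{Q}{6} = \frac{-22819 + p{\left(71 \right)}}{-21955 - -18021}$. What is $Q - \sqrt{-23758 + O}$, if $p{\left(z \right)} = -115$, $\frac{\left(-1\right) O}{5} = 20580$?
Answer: $\frac{68802}{1967} - i \sqrt{126658} \approx 34.978 - 355.89 i$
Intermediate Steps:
$O = -102900$ ($O = \left(-5\right) 20580 = -102900$)
$Q = \frac{68802}{1967}$ ($Q = 6 \frac{-22819 - 115}{-21955 - -18021} = 6 \left(- \frac{22934}{-21955 + 18021}\right) = 6 \left(- \frac{22934}{-3934}\right) = 6 \left(\left(-22934\right) \left(- \frac{1}{3934}\right)\right) = 6 \cdot \frac{11467}{1967} = \frac{68802}{1967} \approx 34.978$)
$Q - \sqrt{-23758 + O} = \frac{68802}{1967} - \sqrt{-23758 - 102900} = \frac{68802}{1967} - \sqrt{-126658} = \frac{68802}{1967} - i \sqrt{126658}$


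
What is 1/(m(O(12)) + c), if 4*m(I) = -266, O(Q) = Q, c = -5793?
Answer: -2/11719 ≈ -0.00017066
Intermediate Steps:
m(I) = -133/2 (m(I) = (1/4)*(-266) = -133/2)
1/(m(O(12)) + c) = 1/(-133/2 - 5793) = 1/(-11719/2) = -2/11719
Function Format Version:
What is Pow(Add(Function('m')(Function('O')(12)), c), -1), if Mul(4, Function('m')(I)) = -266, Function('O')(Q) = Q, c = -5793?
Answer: Rational(-2, 11719) ≈ -0.00017066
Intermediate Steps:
Function('m')(I) = Rational(-133, 2) (Function('m')(I) = Mul(Rational(1, 4), -266) = Rational(-133, 2))
Pow(Add(Function('m')(Function('O')(12)), c), -1) = Pow(Add(Rational(-133, 2), -5793), -1) = Pow(Rational(-11719, 2), -1) = Rational(-2, 11719)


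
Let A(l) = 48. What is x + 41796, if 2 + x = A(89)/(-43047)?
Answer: 599702090/14349 ≈ 41794.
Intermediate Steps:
x = -28714/14349 (x = -2 + 48/(-43047) = -2 + 48*(-1/43047) = -2 - 16/14349 = -28714/14349 ≈ -2.0011)
x + 41796 = -28714/14349 + 41796 = 599702090/14349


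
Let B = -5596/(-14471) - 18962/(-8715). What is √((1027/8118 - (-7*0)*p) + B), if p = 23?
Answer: √34796544619296904429370/113755518030 ≈ 1.6398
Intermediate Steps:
B = 323168242/126114765 (B = -5596*(-1/14471) - 18962*(-1/8715) = 5596/14471 + 18962/8715 = 323168242/126114765 ≈ 2.5625)
√((1027/8118 - (-7*0)*p) + B) = √((1027/8118 - (-7*0)*23) + 323168242/126114765) = √((1027*(1/8118) - 0*23) + 323168242/126114765) = √((1027/8118 - 1*0) + 323168242/126114765) = √((1027/8118 + 0) + 323168242/126114765) = √(1027/8118 + 323168242/126114765) = √(917666550737/341266554090) = √34796544619296904429370/113755518030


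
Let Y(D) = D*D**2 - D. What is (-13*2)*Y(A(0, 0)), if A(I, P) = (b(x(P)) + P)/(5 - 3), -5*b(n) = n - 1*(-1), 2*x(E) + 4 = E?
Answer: 1287/500 ≈ 2.5740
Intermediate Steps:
x(E) = -2 + E/2
b(n) = -1/5 - n/5 (b(n) = -(n - 1*(-1))/5 = -(n + 1)/5 = -(1 + n)/5 = -1/5 - n/5)
A(I, P) = 1/10 + 9*P/20 (A(I, P) = ((-1/5 - (-2 + P/2)/5) + P)/(5 - 3) = ((-1/5 + (2/5 - P/10)) + P)/2 = ((1/5 - P/10) + P)*(1/2) = (1/5 + 9*P/10)*(1/2) = 1/10 + 9*P/20)
Y(D) = D**3 - D
(-13*2)*Y(A(0, 0)) = (-13*2)*((1/10 + (9/20)*0)**3 - (1/10 + (9/20)*0)) = -26*((1/10 + 0)**3 - (1/10 + 0)) = -26*((1/10)**3 - 1*1/10) = -26*(1/1000 - 1/10) = -26*(-99/1000) = 1287/500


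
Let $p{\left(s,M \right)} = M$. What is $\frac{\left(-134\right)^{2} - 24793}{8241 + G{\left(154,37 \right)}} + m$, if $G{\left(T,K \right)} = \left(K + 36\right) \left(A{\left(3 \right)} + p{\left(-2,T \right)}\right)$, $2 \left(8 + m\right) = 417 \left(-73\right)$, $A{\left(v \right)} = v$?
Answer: $- \frac{150019372}{9851} \approx -15229.0$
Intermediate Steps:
$m = - \frac{30457}{2}$ ($m = -8 + \frac{417 \left(-73\right)}{2} = -8 + \frac{1}{2} \left(-30441\right) = -8 - \frac{30441}{2} = - \frac{30457}{2} \approx -15229.0$)
$G{\left(T,K \right)} = \left(3 + T\right) \left(36 + K\right)$ ($G{\left(T,K \right)} = \left(K + 36\right) \left(3 + T\right) = \left(36 + K\right) \left(3 + T\right) = \left(3 + T\right) \left(36 + K\right)$)
$\frac{\left(-134\right)^{2} - 24793}{8241 + G{\left(154,37 \right)}} + m = \frac{\left(-134\right)^{2} - 24793}{8241 + \left(108 + 3 \cdot 37 + 36 \cdot 154 + 37 \cdot 154\right)} - \frac{30457}{2} = \frac{17956 - 24793}{8241 + \left(108 + 111 + 5544 + 5698\right)} - \frac{30457}{2} = - \frac{6837}{8241 + 11461} - \frac{30457}{2} = - \frac{6837}{19702} - \frac{30457}{2} = - \frac{150019372}{9851}$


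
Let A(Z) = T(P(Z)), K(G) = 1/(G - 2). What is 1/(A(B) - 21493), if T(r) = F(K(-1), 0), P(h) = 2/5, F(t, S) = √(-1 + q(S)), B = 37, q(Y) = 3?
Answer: -21493/461949047 - √2/461949047 ≈ -4.6530e-5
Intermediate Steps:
K(G) = 1/(-2 + G)
F(t, S) = √2 (F(t, S) = √(-1 + 3) = √2)
P(h) = ⅖ (P(h) = 2*(⅕) = ⅖)
T(r) = √2
A(Z) = √2
1/(A(B) - 21493) = 1/(√2 - 21493) = 1/(-21493 + √2)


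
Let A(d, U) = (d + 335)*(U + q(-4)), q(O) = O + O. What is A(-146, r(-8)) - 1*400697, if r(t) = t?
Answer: -403721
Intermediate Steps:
q(O) = 2*O
A(d, U) = (-8 + U)*(335 + d) (A(d, U) = (d + 335)*(U + 2*(-4)) = (335 + d)*(U - 8) = (335 + d)*(-8 + U) = (-8 + U)*(335 + d))
A(-146, r(-8)) - 1*400697 = (-2680 - 8*(-146) + 335*(-8) - 8*(-146)) - 1*400697 = (-2680 + 1168 - 2680 + 1168) - 400697 = -3024 - 400697 = -403721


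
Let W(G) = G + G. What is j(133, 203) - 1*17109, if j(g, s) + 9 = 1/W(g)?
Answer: -4553387/266 ≈ -17118.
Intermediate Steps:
W(G) = 2*G
j(g, s) = -9 + 1/(2*g)
j(133, 203) - 1*17109 = (-9 + (1/2)/133) - 1*17109 = (-9 + (1/2)*(1/133)) - 17109 = (-9 + 1/266) - 17109 = -2393/266 - 17109 = -4553387/266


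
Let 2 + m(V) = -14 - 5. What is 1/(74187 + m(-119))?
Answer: 1/74166 ≈ 1.3483e-5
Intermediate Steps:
m(V) = -21 (m(V) = -2 + (-14 - 5) = -2 - 19 = -21)
1/(74187 + m(-119)) = 1/(74187 - 21) = 1/74166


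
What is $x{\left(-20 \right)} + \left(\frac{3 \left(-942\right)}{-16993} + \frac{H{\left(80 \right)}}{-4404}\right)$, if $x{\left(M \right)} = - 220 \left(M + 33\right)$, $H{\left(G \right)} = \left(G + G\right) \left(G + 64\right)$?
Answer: $- \frac{17867782078}{6236431} \approx -2865.1$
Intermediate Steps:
$H{\left(G \right)} = 2 G \left(64 + G\right)$
$x{\left(M \right)} = -7260 - 220 M$ ($x{\left(M \right)} = - 220 \left(33 + M\right) = -7260 - 220 M$)
$x{\left(-20 \right)} + \left(\frac{3 \left(-942\right)}{-16993} + \frac{H{\left(80 \right)}}{-4404}\right) = \left(-7260 - -4400\right) + \left(\frac{3 \left(-942\right)}{-16993} + \frac{2 \cdot 80 \left(64 + 80\right)}{-4404}\right) = \left(-7260 + 4400\right) + \left(\left(-2826\right) \left(- \frac{1}{16993}\right) + 2 \cdot 80 \cdot 144 \left(- \frac{1}{4404}\right)\right) = -2860 + \left(\frac{2826}{16993} + 23040 \left(- \frac{1}{4404}\right)\right) = -2860 + \left(\frac{2826}{16993} - \frac{1920}{367}\right) = -2860 - \frac{31589418}{6236431} = - \frac{17867782078}{6236431}$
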